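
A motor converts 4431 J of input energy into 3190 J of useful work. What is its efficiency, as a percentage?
η = W_out/W_in = 3190/4431 = 71.99%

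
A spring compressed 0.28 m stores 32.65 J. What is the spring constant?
k = 2·PE/x² = 2·32.65/(0.28)² = 832.9 N/m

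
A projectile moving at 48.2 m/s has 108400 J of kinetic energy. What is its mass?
m = 2·KE/v² = 2·108400/(48.2)² = 93.32 kg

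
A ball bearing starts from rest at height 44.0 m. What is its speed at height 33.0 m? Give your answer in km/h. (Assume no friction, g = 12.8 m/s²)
mgh₁ = mgh₂ + ½mv² ⇒ v = √(2g(h₁−h₂)) = √(2·12.8·11.0) = 16.7809 m/s = 60.41 km/h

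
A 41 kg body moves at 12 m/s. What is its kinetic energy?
KE = ½mv² = ½(41)(12)² = 2952.0 J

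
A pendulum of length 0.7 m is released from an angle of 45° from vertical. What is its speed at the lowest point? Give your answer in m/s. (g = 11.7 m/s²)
h = L(1 − cosθ) = 0.7(1 − cos45°) = 0.205025 m
v = √(2gh) = √(2·11.7·0.205025) = 2.19 m/s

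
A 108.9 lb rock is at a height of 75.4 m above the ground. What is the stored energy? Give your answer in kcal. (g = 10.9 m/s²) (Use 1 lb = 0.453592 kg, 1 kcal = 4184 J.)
Convert to SI: m = 49.3962 kg, h = 75.4 m
PE = mgh = (49.3962)(10.9)(75.4) = 40596.7 J = 9.703 kcal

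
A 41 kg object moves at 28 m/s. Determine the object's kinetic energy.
KE = ½mv² = ½(41)(28)² = 16072.0 J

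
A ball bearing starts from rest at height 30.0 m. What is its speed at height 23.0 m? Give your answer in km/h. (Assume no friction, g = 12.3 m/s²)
mgh₁ = mgh₂ + ½mv² ⇒ v = √(2g(h₁−h₂)) = √(2·12.3·7.0) = 13.1225 m/s = 47.24 km/h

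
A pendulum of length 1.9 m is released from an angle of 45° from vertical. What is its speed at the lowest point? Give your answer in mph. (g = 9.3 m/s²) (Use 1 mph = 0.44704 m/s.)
h = L(1 − cosθ) = 1.9(1 − cos45°) = 0.556497 m
v = √(2gh) = √(2·9.3·0.556497) = 3.21727 m/s = 7.197 mph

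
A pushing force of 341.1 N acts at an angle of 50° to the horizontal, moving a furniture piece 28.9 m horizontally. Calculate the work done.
W = F·d·cosθ = (341.1)(28.9)cos(50°) = 6336 J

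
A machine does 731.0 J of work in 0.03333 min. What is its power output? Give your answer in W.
Convert to SI: W = 731.0 J, t = 1.9998 s
P = W/t = 731.0/1.9998 = 365.5 W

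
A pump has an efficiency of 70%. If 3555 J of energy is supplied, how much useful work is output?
W_out = η·W_in = 0.7·3555 = 2488.5 J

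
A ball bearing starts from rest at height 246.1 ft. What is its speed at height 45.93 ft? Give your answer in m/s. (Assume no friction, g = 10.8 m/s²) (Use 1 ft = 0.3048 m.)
Convert to SI: h₁−h₂ = 61.0118 m
mgh₁ = mgh₂ + ½mv² ⇒ v = √(2g(h₁−h₂)) = √(2·10.8·61.0118) = 36.3 m/s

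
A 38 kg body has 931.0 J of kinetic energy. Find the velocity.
v = √(2·KE/m) = √(2·931.0/38) = 7.0 m/s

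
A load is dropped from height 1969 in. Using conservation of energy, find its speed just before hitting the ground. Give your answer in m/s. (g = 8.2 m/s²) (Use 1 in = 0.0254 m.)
Convert to SI: h = 50.0126 m
mgh = ½mv² ⇒ v = √(2gh) = √(2·8.2·50.0126) = 28.64 m/s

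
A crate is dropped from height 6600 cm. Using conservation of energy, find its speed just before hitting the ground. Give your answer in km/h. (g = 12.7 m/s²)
Convert to SI: h = 66.0 m
mgh = ½mv² ⇒ v = √(2gh) = √(2·12.7·66.0) = 40.9439 m/s = 147.4 km/h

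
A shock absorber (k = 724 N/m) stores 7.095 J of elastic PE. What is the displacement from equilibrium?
x = √(2·PE/k) = √(2·7.095/724) = 0.14 m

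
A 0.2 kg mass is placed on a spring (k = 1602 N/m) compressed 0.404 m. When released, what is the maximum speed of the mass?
½kx² = ½mv² ⇒ v = x√(k/m) = (0.404)√(1602/0.2) = 36.16 m/s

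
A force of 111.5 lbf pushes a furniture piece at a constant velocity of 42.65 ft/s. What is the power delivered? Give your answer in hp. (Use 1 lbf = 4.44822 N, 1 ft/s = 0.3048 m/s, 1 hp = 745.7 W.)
Convert to SI: F = 495.977 N, v = 12.9997 m/s
P = Fv = (495.977)(12.9997) = 6447.56 W = 8.646 hp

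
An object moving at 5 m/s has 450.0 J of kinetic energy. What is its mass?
m = 2·KE/v² = 2·450.0/(5)² = 36.0 kg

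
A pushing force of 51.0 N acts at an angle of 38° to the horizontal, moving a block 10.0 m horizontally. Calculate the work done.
W = F·d·cosθ = (51.0)(10.0)cos(38°) = 401.9 J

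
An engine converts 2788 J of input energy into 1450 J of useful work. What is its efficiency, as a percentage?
η = W_out/W_in = 1450/2788 = 52.01%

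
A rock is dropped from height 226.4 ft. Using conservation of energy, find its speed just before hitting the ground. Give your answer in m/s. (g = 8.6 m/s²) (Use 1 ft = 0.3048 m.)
Convert to SI: h = 69.0067 m
mgh = ½mv² ⇒ v = √(2gh) = √(2·8.6·69.0067) = 34.45 m/s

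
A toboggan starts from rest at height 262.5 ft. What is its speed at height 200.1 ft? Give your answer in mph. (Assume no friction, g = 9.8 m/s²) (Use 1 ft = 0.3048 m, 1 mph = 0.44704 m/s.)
Convert to SI: h₁−h₂ = 19.0195 m
mgh₁ = mgh₂ + ½mv² ⇒ v = √(2g(h₁−h₂)) = √(2·9.8·19.0195) = 19.3076 m/s = 43.19 mph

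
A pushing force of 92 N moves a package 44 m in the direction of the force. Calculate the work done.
W = F·d = (92)(44) = 4048 J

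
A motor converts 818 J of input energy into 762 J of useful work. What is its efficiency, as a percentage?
η = W_out/W_in = 762/818 = 93.15%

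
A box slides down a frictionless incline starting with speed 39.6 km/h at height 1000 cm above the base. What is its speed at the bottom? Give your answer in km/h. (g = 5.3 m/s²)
Convert to SI: v₀ = 11.0 m/s, h = 10.0 m
½mv₀² + mgh = ½mv² ⇒ v = √(v₀² + 2gh) = √(11.0² + 2·5.3·10.0) = 15.0665 m/s = 54.24 km/h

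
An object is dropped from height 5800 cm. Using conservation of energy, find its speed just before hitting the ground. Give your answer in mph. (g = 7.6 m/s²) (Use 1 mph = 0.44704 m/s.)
Convert to SI: h = 58.0 m
mgh = ½mv² ⇒ v = √(2gh) = √(2·7.6·58.0) = 29.6917 m/s = 66.42 mph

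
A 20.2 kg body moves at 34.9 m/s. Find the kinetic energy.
KE = ½mv² = ½(20.2)(34.9)² = 12300 J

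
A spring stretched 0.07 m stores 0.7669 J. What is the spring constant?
k = 2·PE/x² = 2·0.7669/(0.07)² = 313.0 N/m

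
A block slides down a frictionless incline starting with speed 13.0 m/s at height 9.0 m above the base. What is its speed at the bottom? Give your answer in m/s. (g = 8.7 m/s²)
½mv₀² + mgh = ½mv² ⇒ v = √(v₀² + 2gh) = √(13.0² + 2·8.7·9.0) = 18.04 m/s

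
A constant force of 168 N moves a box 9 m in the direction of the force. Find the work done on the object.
W = F·d = (168)(9) = 1512 J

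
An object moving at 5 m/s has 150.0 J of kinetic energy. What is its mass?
m = 2·KE/v² = 2·150.0/(5)² = 12.0 kg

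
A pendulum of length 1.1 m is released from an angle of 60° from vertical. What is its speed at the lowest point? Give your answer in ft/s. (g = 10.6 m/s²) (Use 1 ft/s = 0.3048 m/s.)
h = L(1 − cosθ) = 1.1(1 − cos60°) = 0.55 m
v = √(2gh) = √(2·10.6·0.55) = 3.41467 m/s = 11.2 ft/s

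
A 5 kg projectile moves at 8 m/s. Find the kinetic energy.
KE = ½mv² = ½(5)(8)² = 160.0 J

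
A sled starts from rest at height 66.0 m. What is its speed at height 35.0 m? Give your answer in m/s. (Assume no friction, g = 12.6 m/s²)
mgh₁ = mgh₂ + ½mv² ⇒ v = √(2g(h₁−h₂)) = √(2·12.6·31.0) = 27.95 m/s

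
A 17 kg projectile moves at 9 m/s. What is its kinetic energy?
KE = ½mv² = ½(17)(9)² = 688.5 J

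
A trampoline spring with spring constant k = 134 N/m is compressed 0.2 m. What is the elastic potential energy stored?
PE = ½kx² = ½(134)(0.2)² = 2.68 J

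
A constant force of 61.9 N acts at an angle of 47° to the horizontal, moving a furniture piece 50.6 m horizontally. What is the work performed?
W = F·d·cosθ = (61.9)(50.6)cos(47°) = 2136 J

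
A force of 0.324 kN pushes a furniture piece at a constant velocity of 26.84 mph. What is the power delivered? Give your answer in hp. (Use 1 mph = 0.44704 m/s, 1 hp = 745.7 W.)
Convert to SI: F = 324.0 N, v = 11.9986 m/s
P = Fv = (324.0)(11.9986) = 3887.53 W = 5.213 hp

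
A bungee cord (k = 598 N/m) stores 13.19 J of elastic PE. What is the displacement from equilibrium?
x = √(2·PE/k) = √(2·13.19/598) = 0.21 m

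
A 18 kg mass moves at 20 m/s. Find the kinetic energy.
KE = ½mv² = ½(18)(20)² = 3600.0 J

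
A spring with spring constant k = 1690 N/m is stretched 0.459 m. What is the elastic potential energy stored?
PE = ½kx² = ½(1690)(0.459)² = 178.0 J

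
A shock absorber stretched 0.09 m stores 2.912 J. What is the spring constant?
k = 2·PE/x² = 2·2.912/(0.09)² = 719.0 N/m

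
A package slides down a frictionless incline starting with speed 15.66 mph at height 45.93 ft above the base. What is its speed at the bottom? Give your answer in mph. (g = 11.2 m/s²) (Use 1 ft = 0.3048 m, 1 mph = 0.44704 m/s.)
Convert to SI: v₀ = 7.00065 m/s, h = 13.9995 m
½mv₀² + mgh = ½mv² ⇒ v = √(v₀² + 2gh) = √(7.00065² + 2·11.2·13.9995) = 19.042 m/s = 42.6 mph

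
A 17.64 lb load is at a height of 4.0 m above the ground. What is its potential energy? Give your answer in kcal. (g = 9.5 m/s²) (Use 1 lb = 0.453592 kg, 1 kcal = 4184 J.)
Convert to SI: m = 8.00136 kg, h = 4.0 m
PE = mgh = (8.00136)(9.5)(4.0) = 304.052 J = 0.07267 kcal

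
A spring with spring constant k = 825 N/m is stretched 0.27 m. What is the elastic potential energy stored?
PE = ½kx² = ½(825)(0.27)² = 30.07 J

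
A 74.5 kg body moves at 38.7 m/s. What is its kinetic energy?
KE = ½mv² = ½(74.5)(38.7)² = 55790 J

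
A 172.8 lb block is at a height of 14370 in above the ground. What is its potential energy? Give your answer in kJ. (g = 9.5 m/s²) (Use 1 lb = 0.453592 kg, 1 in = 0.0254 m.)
Convert to SI: m = 78.3807 kg, h = 364.998 m
PE = mgh = (78.3807)(9.5)(364.998) = 271784 J = 271.8 kJ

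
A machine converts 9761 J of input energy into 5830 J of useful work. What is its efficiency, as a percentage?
η = W_out/W_in = 5830/9761 = 59.73%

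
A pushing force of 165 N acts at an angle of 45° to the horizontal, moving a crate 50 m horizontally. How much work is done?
W = F·d·cosθ = (165)(50)cos(45°) = 5834 J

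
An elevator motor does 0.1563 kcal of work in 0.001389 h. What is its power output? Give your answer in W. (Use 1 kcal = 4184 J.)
Convert to SI: W = 653.959 J, t = 5.0004 s
P = W/t = 653.959/5.0004 = 130.8 W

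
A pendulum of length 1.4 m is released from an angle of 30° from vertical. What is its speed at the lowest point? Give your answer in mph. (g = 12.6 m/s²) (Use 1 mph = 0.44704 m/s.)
h = L(1 − cosθ) = 1.4(1 − cos30°) = 0.187564 m
v = √(2gh) = √(2·12.6·0.187564) = 2.17408 m/s = 4.863 mph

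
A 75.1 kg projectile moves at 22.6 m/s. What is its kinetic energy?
KE = ½mv² = ½(75.1)(22.6)² = 19180 J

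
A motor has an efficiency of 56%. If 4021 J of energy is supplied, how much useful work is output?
W_out = η·W_in = 0.56·4021 = 2251.76 J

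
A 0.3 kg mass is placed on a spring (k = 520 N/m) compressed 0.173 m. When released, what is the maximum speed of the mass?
½kx² = ½mv² ⇒ v = x√(k/m) = (0.173)√(520/0.3) = 7.203 m/s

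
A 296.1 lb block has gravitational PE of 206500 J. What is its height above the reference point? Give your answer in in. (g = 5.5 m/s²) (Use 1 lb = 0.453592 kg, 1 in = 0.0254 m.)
Convert to SI: m = 134.309 kg, PE = 206500 J
h = PE/(mg) = 206500/(134.309·5.5) = 279.546 m = 11010 in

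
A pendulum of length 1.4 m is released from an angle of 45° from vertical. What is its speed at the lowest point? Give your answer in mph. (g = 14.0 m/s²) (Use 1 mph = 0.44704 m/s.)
h = L(1 − cosθ) = 1.4(1 − cos45°) = 0.410051 m
v = √(2gh) = √(2·14.0·0.410051) = 3.38842 m/s = 7.58 mph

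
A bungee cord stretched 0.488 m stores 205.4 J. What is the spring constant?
k = 2·PE/x² = 2·205.4/(0.488)² = 1725 N/m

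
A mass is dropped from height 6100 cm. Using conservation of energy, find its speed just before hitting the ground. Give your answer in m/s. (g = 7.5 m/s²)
Convert to SI: h = 61.0 m
mgh = ½mv² ⇒ v = √(2gh) = √(2·7.5·61.0) = 30.25 m/s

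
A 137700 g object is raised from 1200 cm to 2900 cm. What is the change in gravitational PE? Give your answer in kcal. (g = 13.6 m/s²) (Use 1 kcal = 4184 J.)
Convert to SI: m = 137.7 kg, Δh = 17.0 m
ΔPE = mgΔh = (137.7)(13.6)(17.0) = 31836.2 J = 7.609 kcal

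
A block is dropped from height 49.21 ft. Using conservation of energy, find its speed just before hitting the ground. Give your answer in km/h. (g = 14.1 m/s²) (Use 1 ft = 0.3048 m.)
Convert to SI: h = 14.9992 m
mgh = ½mv² ⇒ v = √(2gh) = √(2·14.1·14.9992) = 20.5664 m/s = 74.04 km/h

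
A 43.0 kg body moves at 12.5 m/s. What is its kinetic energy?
KE = ½mv² = ½(43.0)(12.5)² = 3359 J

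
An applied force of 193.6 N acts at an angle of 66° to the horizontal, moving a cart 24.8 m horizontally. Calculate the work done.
W = F·d·cosθ = (193.6)(24.8)cos(66°) = 1953 J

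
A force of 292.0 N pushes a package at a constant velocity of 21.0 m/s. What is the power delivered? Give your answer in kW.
P = Fv = (292.0)(21.0) = 6132.0 W = 6.132 kW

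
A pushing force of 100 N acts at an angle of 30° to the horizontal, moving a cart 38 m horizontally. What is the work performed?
W = F·d·cosθ = (100)(38)cos(30°) = 3291 J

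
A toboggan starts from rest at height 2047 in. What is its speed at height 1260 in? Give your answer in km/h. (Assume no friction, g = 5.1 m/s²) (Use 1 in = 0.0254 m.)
Convert to SI: h₁−h₂ = 19.9898 m
mgh₁ = mgh₂ + ½mv² ⇒ v = √(2g(h₁−h₂)) = √(2·5.1·19.9898) = 14.2792 m/s = 51.41 km/h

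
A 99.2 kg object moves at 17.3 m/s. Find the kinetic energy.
KE = ½mv² = ½(99.2)(17.3)² = 14840 J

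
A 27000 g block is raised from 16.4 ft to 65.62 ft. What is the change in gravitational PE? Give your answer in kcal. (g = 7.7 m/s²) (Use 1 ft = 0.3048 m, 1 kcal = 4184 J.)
Convert to SI: m = 27.0 kg, Δh = 15.0023 m
ΔPE = mgΔh = (27.0)(7.7)(15.0023) = 3118.97 J = 0.7455 kcal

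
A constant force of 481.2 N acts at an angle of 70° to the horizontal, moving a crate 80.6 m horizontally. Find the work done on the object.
W = F·d·cosθ = (481.2)(80.6)cos(70°) = 13270 J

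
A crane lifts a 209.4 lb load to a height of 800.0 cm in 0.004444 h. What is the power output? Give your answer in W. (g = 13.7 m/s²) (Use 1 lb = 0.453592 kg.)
Convert to SI: m = 94.9822 kg, h = 8.0 m, t = 15.9984 s
P = mgh/t = (94.9822)(13.7)(8.0)/15.9984 = 650.7 W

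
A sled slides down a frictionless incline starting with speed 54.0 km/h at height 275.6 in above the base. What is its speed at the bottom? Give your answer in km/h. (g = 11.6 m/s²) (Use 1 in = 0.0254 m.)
Convert to SI: v₀ = 15.0 m/s, h = 7.00024 m
½mv₀² + mgh = ½mv² ⇒ v = √(v₀² + 2gh) = √(15.0² + 2·11.6·7.00024) = 19.6826 m/s = 70.86 km/h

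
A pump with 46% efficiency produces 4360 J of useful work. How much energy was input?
W_in = W_out/η = 4360/0.46 = 9478 J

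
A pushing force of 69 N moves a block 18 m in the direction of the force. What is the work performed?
W = F·d = (69)(18) = 1242 J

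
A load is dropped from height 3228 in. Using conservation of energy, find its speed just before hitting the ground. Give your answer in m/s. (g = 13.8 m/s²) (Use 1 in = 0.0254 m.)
Convert to SI: h = 81.9912 m
mgh = ½mv² ⇒ v = √(2gh) = √(2·13.8·81.9912) = 47.57 m/s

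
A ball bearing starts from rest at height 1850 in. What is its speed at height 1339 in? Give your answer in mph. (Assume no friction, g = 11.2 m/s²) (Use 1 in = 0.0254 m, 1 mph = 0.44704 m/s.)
Convert to SI: h₁−h₂ = 12.9794 m
mgh₁ = mgh₂ + ½mv² ⇒ v = √(2g(h₁−h₂)) = √(2·11.2·12.9794) = 17.0511 m/s = 38.14 mph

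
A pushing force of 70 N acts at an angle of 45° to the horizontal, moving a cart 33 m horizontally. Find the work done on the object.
W = F·d·cosθ = (70)(33)cos(45°) = 1633 J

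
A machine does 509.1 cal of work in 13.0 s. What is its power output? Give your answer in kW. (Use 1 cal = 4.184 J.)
Convert to SI: W = 2130.07 J, t = 13.0 s
P = W/t = 2130.07/13.0 = 163.852 W = 0.1639 kW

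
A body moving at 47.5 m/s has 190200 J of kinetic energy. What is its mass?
m = 2·KE/v² = 2·190200/(47.5)² = 168.6 kg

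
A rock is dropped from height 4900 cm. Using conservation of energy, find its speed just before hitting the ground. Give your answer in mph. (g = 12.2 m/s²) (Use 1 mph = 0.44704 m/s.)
Convert to SI: h = 49.0 m
mgh = ½mv² ⇒ v = √(2gh) = √(2·12.2·49.0) = 34.5774 m/s = 77.35 mph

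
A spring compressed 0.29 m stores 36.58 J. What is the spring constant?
k = 2·PE/x² = 2·36.58/(0.29)² = 869.9 N/m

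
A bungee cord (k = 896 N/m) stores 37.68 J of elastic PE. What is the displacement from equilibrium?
x = √(2·PE/k) = √(2·37.68/896) = 0.29 m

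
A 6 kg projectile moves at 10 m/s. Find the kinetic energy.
KE = ½mv² = ½(6)(10)² = 300.0 J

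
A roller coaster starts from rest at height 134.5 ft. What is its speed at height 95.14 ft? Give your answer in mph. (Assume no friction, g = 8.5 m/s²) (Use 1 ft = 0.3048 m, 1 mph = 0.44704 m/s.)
Convert to SI: h₁−h₂ = 11.9969 m
mgh₁ = mgh₂ + ½mv² ⇒ v = √(2g(h₁−h₂)) = √(2·8.5·11.9969) = 14.281 m/s = 31.95 mph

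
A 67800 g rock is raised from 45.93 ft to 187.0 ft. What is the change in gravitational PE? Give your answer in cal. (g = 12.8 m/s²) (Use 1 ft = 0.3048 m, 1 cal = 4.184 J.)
Convert to SI: m = 67.8 kg, Δh = 42.9981 m
ΔPE = mgΔh = (67.8)(12.8)(42.9981) = 37315.5 J = 8919 cal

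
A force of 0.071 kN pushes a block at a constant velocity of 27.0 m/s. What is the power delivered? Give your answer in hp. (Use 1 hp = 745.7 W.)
Convert to SI: F = 71.0 N, v = 27.0 m/s
P = Fv = (71.0)(27.0) = 1917.0 W = 2.571 hp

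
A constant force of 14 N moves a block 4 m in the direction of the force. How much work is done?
W = F·d = (14)(4) = 56.0 J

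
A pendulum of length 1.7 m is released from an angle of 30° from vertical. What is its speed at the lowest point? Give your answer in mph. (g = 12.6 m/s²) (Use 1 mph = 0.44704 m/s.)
h = L(1 − cosθ) = 1.7(1 − cos30°) = 0.227757 m
v = √(2gh) = √(2·12.6·0.227757) = 2.39572 m/s = 5.359 mph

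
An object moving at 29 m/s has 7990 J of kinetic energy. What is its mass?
m = 2·KE/v² = 2·7990/(29)² = 19.0 kg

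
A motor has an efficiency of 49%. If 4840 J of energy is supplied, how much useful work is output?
W_out = η·W_in = 0.49·4840 = 2371.6 J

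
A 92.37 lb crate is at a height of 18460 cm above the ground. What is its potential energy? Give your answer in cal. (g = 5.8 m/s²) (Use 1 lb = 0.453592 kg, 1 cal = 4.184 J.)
Convert to SI: m = 41.8983 kg, h = 184.6 m
PE = mgh = (41.8983)(5.8)(184.6) = 44859.7 J = 10720 cal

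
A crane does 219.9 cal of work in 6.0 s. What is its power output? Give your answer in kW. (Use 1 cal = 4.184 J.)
Convert to SI: W = 920.062 J, t = 6.0 s
P = W/t = 920.062/6.0 = 153.344 W = 0.1533 kW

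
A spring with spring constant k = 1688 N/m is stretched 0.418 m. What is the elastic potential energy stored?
PE = ½kx² = ½(1688)(0.418)² = 147.5 J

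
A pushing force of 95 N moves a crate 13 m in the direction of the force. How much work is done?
W = F·d = (95)(13) = 1235 J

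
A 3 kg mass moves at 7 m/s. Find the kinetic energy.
KE = ½mv² = ½(3)(7)² = 73.5 J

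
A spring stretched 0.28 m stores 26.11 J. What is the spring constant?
k = 2·PE/x² = 2·26.11/(0.28)² = 666.1 N/m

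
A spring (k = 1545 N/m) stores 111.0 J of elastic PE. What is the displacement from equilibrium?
x = √(2·PE/k) = √(2·111.0/1545) = 0.3791 m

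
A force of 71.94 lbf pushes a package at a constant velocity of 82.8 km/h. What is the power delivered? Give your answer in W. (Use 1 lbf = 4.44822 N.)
Convert to SI: F = 320.005 N, v = 23.0 m/s
P = Fv = (320.005)(23.0) = 7360 W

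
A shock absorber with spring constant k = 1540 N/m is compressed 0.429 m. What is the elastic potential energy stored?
PE = ½kx² = ½(1540)(0.429)² = 141.7 J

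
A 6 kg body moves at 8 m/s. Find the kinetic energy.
KE = ½mv² = ½(6)(8)² = 192.0 J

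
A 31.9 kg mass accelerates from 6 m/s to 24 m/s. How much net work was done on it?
W = ΔKE = ½m(v₂² − v₁²) = ½(31.9)(24² − 6²) = 8613.0 J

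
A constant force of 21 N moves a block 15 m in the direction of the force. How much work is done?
W = F·d = (21)(15) = 315.0 J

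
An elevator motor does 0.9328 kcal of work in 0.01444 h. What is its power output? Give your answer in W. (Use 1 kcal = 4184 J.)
Convert to SI: W = 3902.84 J, t = 51.984 s
P = W/t = 3902.84/51.984 = 75.08 W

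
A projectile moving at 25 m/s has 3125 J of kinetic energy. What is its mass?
m = 2·KE/v² = 2·3125/(25)² = 10.0 kg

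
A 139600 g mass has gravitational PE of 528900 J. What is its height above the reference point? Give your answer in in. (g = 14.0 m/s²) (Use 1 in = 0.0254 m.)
Convert to SI: m = 139.6 kg, PE = 528900 J
h = PE/(mg) = 528900/(139.6·14.0) = 270.62 m = 10650 in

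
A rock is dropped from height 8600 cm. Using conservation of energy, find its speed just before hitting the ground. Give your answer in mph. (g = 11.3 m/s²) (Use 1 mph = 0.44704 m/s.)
Convert to SI: h = 86.0 m
mgh = ½mv² ⇒ v = √(2gh) = √(2·11.3·86.0) = 44.0863 m/s = 98.62 mph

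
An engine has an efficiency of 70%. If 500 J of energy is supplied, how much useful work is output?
W_out = η·W_in = 0.7·500 = 350.0 J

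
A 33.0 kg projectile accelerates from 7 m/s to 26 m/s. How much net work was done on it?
W = ΔKE = ½m(v₂² − v₁²) = ½(33.0)(26² − 7²) = 10345.5 J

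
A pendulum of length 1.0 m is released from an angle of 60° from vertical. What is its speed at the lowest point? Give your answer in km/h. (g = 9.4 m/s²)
h = L(1 − cosθ) = 1.0(1 − cos60°) = 0.5 m
v = √(2gh) = √(2·9.4·0.5) = 3.06594 m/s = 11.04 km/h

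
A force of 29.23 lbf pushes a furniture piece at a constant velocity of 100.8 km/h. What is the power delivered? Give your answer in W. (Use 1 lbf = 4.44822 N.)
Convert to SI: F = 130.021 N, v = 28.0 m/s
P = Fv = (130.021)(28.0) = 3641 W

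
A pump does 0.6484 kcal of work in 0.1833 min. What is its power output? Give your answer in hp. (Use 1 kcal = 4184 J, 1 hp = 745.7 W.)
Convert to SI: W = 2712.91 J, t = 10.998 s
P = W/t = 2712.91/10.998 = 246.673 W = 0.3308 hp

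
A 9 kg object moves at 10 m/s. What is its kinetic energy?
KE = ½mv² = ½(9)(10)² = 450.0 J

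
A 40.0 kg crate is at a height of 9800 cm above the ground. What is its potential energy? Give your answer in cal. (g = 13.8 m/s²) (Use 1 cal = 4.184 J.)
Convert to SI: m = 40.0 kg, h = 98.0 m
PE = mgh = (40.0)(13.8)(98.0) = 54096.0 J = 12930 cal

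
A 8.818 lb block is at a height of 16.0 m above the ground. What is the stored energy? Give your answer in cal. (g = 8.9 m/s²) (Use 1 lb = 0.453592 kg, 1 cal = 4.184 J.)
Convert to SI: m = 3.99977 kg, h = 16.0 m
PE = mgh = (3.99977)(8.9)(16.0) = 569.568 J = 136.1 cal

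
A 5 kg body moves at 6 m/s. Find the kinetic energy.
KE = ½mv² = ½(5)(6)² = 90.0 J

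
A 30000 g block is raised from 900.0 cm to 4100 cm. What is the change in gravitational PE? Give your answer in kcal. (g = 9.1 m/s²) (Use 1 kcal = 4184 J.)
Convert to SI: m = 30.0 kg, Δh = 32.0 m
ΔPE = mgΔh = (30.0)(9.1)(32.0) = 8736.0 J = 2.088 kcal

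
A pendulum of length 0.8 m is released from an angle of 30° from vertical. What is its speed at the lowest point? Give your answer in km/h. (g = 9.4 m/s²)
h = L(1 − cosθ) = 0.8(1 − cos30°) = 0.10718 m
v = √(2gh) = √(2·9.4·0.10718) = 1.4195 m/s = 5.11 km/h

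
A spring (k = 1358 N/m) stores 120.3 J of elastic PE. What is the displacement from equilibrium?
x = √(2·PE/k) = √(2·120.3/1358) = 0.4209 m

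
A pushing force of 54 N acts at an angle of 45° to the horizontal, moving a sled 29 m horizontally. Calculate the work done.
W = F·d·cosθ = (54)(29)cos(45°) = 1107 J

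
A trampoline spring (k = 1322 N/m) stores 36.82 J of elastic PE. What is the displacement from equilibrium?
x = √(2·PE/k) = √(2·36.82/1322) = 0.236 m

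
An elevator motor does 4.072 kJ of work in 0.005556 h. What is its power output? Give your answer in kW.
Convert to SI: W = 4072.0 J, t = 20.0016 s
P = W/t = 4072.0/20.0016 = 203.584 W = 0.2036 kW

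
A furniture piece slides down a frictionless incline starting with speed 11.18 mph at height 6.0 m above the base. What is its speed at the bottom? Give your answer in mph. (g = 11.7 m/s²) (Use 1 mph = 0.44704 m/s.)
Convert to SI: v₀ = 4.99791 m/s, h = 6.0 m
½mv₀² + mgh = ½mv² ⇒ v = √(v₀² + 2gh) = √(4.99791² + 2·11.7·6.0) = 12.86 m/s = 28.77 mph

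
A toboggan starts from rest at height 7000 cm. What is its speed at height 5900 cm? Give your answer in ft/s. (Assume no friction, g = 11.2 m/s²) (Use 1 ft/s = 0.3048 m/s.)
Convert to SI: h₁−h₂ = 11.0 m
mgh₁ = mgh₂ + ½mv² ⇒ v = √(2g(h₁−h₂)) = √(2·11.2·11.0) = 15.6971 m/s = 51.5 ft/s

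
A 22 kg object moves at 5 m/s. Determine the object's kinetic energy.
KE = ½mv² = ½(22)(5)² = 275.0 J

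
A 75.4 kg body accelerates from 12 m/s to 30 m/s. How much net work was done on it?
W = ΔKE = ½m(v₂² − v₁²) = ½(75.4)(30² − 12²) = 28501.2 J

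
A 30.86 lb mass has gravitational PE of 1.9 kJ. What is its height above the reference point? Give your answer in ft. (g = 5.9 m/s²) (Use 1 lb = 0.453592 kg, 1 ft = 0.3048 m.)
Convert to SI: m = 13.9978 kg, PE = 1900.0 J
h = PE/(mg) = 1900.0/(13.9978·5.9) = 23.006 m = 75.48 ft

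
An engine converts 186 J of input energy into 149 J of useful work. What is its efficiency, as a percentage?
η = W_out/W_in = 149/186 = 80.11%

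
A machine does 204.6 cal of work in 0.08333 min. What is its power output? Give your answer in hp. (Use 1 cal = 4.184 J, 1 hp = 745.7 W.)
Convert to SI: W = 856.046 J, t = 4.9998 s
P = W/t = 856.046/4.9998 = 171.216 W = 0.2296 hp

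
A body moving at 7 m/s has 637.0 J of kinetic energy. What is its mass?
m = 2·KE/v² = 2·637.0/(7)² = 26.0 kg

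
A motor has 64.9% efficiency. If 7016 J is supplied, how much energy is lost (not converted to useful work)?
W_lost = W_in(1 − η) = 7016·(1 − 0.649) = 2463 J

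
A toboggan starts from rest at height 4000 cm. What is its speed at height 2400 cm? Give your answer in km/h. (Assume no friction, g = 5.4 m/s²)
Convert to SI: h₁−h₂ = 16.0 m
mgh₁ = mgh₂ + ½mv² ⇒ v = √(2g(h₁−h₂)) = √(2·5.4·16.0) = 13.1453 m/s = 47.32 km/h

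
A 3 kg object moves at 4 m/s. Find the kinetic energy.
KE = ½mv² = ½(3)(4)² = 24.0 J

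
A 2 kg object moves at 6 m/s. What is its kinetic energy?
KE = ½mv² = ½(2)(6)² = 36.0 J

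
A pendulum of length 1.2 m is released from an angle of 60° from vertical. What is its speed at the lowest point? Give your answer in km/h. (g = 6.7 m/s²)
h = L(1 − cosθ) = 1.2(1 − cos60°) = 0.6 m
v = √(2gh) = √(2·6.7·0.6) = 2.83549 m/s = 10.21 km/h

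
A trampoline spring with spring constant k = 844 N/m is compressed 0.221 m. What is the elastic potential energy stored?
PE = ½kx² = ½(844)(0.221)² = 20.61 J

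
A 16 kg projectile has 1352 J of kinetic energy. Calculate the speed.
v = √(2·KE/m) = √(2·1352/16) = 13.0 m/s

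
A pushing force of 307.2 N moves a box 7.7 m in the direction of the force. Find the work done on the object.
W = F·d = (307.2)(7.7) = 2365 J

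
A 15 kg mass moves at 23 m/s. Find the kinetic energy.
KE = ½mv² = ½(15)(23)² = 3967.5 J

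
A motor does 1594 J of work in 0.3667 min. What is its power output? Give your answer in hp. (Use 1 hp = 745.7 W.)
Convert to SI: W = 1594.0 J, t = 22.002 s
P = W/t = 1594.0/22.002 = 72.448 W = 0.09715 hp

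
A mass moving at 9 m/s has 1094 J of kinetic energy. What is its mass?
m = 2·KE/v² = 2·1094/(9)² = 27.01 kg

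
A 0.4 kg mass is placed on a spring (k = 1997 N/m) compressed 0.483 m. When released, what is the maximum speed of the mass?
½kx² = ½mv² ⇒ v = x√(k/m) = (0.483)√(1997/0.4) = 34.13 m/s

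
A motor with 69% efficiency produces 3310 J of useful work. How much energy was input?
W_in = W_out/η = 3310/0.69 = 4797 J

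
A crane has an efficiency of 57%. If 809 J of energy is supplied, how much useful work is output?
W_out = η·W_in = 0.57·809 = 461.13 J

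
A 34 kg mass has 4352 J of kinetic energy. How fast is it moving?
v = √(2·KE/m) = √(2·4352/34) = 16.0 m/s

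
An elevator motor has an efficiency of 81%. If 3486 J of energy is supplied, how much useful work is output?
W_out = η·W_in = 0.81·3486 = 2823.66 J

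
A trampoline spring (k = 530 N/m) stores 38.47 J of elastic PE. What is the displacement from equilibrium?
x = √(2·PE/k) = √(2·38.47/530) = 0.381 m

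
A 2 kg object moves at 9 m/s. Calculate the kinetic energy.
KE = ½mv² = ½(2)(9)² = 81.0 J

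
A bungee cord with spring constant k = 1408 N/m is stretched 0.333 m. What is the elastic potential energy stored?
PE = ½kx² = ½(1408)(0.333)² = 78.07 J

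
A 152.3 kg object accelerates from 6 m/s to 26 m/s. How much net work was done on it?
W = ΔKE = ½m(v₂² − v₁²) = ½(152.3)(26² − 6²) = 48736.0 J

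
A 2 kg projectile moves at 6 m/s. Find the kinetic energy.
KE = ½mv² = ½(2)(6)² = 36.0 J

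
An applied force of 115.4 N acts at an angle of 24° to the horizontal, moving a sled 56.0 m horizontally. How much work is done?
W = F·d·cosθ = (115.4)(56.0)cos(24°) = 5904 J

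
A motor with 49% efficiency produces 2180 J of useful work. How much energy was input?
W_in = W_out/η = 2180/0.49 = 4449 J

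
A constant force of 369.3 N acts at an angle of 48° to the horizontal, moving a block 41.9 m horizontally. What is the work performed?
W = F·d·cosθ = (369.3)(41.9)cos(48°) = 10350 J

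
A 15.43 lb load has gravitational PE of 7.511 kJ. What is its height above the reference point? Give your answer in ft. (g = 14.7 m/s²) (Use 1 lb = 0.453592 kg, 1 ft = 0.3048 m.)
Convert to SI: m = 6.99892 kg, PE = 7511.0 J
h = PE/(mg) = 7511.0/(6.99892·14.7) = 73.0044 m = 239.5 ft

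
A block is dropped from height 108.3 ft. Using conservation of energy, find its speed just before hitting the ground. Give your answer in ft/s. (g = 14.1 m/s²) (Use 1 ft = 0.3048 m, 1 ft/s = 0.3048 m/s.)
Convert to SI: h = 33.0098 m
mgh = ½mv² ⇒ v = √(2gh) = √(2·14.1·33.0098) = 30.5103 m/s = 100.1 ft/s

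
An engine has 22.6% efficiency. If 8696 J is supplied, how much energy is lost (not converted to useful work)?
W_lost = W_in(1 − η) = 8696·(1 − 0.226) = 6731 J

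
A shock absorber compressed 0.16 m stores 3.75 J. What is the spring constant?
k = 2·PE/x² = 2·3.75/(0.16)² = 293.0 N/m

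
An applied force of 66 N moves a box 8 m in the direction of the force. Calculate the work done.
W = F·d = (66)(8) = 528.0 J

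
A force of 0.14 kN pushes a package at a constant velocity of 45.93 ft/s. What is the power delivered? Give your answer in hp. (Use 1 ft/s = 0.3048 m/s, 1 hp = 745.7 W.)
Convert to SI: F = 140.0 N, v = 13.9995 m/s
P = Fv = (140.0)(13.9995) = 1959.92 W = 2.628 hp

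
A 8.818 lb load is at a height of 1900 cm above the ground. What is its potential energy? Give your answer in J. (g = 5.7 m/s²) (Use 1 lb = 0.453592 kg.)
Convert to SI: m = 3.99977 kg, h = 19.0 m
PE = mgh = (3.99977)(5.7)(19.0) = 433.2 J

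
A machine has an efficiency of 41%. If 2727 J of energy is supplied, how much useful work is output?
W_out = η·W_in = 0.41·2727 = 1118.07 J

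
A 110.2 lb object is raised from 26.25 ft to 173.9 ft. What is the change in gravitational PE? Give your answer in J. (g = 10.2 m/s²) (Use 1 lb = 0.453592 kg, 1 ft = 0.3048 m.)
Convert to SI: m = 49.9858 kg, Δh = 45.0037 m
ΔPE = mgΔh = (49.9858)(10.2)(45.0037) = 22950 J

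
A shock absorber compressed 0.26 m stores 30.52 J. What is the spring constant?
k = 2·PE/x² = 2·30.52/(0.26)² = 903.0 N/m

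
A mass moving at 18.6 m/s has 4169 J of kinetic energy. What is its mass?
m = 2·KE/v² = 2·4169/(18.6)² = 24.1 kg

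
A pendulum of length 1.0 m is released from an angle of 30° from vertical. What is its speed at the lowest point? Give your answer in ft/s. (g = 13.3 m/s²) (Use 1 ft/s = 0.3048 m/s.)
h = L(1 − cosθ) = 1.0(1 − cos30°) = 0.133975 m
v = √(2gh) = √(2·13.3·0.133975) = 1.88778 m/s = 6.194 ft/s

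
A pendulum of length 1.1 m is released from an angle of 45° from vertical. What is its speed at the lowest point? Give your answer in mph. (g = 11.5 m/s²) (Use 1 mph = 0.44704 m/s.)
h = L(1 − cosθ) = 1.1(1 − cos45°) = 0.322183 m
v = √(2gh) = √(2·11.5·0.322183) = 2.72217 m/s = 6.089 mph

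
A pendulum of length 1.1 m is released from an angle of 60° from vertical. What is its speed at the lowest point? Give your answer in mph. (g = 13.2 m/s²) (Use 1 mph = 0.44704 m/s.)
h = L(1 − cosθ) = 1.1(1 − cos60°) = 0.55 m
v = √(2gh) = √(2·13.2·0.55) = 3.81051 m/s = 8.524 mph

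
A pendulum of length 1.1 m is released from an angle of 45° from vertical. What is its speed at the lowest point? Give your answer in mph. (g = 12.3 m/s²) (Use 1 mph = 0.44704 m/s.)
h = L(1 − cosθ) = 1.1(1 − cos45°) = 0.322183 m
v = √(2gh) = √(2·12.3·0.322183) = 2.81526 m/s = 6.298 mph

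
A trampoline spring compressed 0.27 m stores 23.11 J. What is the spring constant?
k = 2·PE/x² = 2·23.11/(0.27)² = 634.0 N/m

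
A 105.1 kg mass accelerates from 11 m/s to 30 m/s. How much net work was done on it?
W = ΔKE = ½m(v₂² − v₁²) = ½(105.1)(30² − 11²) = 40936.45 J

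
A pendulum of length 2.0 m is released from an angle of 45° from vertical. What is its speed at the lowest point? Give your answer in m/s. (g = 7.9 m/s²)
h = L(1 − cosθ) = 2.0(1 − cos45°) = 0.585786 m
v = √(2gh) = √(2·7.9·0.585786) = 3.042 m/s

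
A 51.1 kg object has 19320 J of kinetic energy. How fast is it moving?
v = √(2·KE/m) = √(2·19320/51.1) = 27.5 m/s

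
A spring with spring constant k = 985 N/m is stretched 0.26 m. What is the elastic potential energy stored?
PE = ½kx² = ½(985)(0.26)² = 33.29 J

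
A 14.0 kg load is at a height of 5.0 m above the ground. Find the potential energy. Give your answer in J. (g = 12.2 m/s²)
PE = mgh = (14.0)(12.2)(5.0) = 854.0 J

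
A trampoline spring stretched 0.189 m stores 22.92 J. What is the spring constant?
k = 2·PE/x² = 2·22.92/(0.189)² = 1283 N/m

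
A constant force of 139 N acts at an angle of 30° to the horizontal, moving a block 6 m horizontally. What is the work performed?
W = F·d·cosθ = (139)(6)cos(30°) = 722.3 J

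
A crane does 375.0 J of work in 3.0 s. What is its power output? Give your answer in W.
P = W/t = 375.0/3.0 = 125.0 W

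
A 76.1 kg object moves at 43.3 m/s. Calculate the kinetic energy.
KE = ½mv² = ½(76.1)(43.3)² = 71340 J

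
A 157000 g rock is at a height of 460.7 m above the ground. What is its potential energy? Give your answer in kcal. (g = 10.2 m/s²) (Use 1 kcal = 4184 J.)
Convert to SI: m = 157.0 kg, h = 460.7 m
PE = mgh = (157.0)(10.2)(460.7) = 737765 J = 176.3 kcal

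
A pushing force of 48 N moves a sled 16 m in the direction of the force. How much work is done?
W = F·d = (48)(16) = 768.0 J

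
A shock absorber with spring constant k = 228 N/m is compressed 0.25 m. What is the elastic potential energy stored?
PE = ½kx² = ½(228)(0.25)² = 7.125 J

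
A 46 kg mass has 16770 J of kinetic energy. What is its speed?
v = √(2·KE/m) = √(2·16770/46) = 27.0 m/s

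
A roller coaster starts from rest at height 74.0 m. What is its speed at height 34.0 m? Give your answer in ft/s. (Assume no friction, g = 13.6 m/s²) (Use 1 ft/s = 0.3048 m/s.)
mgh₁ = mgh₂ + ½mv² ⇒ v = √(2g(h₁−h₂)) = √(2·13.6·40.0) = 32.9848 m/s = 108.2 ft/s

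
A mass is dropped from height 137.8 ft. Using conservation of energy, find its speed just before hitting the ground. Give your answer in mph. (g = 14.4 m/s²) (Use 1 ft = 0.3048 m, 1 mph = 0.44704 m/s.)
Convert to SI: h = 42.0014 m
mgh = ½mv² ⇒ v = √(2gh) = √(2·14.4·42.0014) = 34.7799 m/s = 77.8 mph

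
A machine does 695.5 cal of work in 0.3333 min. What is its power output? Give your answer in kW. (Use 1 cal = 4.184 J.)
Convert to SI: W = 2909.97 J, t = 19.998 s
P = W/t = 2909.97/19.998 = 145.513 W = 0.1455 kW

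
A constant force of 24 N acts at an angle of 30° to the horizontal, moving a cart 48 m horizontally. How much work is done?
W = F·d·cosθ = (24)(48)cos(30°) = 997.7 J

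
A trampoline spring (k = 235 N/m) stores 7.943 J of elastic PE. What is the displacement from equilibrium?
x = √(2·PE/k) = √(2·7.943/235) = 0.26 m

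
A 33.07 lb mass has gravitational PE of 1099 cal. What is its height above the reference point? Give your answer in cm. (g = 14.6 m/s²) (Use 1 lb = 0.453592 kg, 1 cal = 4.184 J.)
Convert to SI: m = 15.0003 kg, PE = 4598.22 J
h = PE/(mg) = 4598.22/(15.0003·14.6) = 20.996 m = 2100 cm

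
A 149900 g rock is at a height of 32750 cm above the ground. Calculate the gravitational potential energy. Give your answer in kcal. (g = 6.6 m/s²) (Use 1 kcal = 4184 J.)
Convert to SI: m = 149.9 kg, h = 327.5 m
PE = mgh = (149.9)(6.6)(327.5) = 324009 J = 77.44 kcal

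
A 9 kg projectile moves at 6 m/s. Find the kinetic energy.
KE = ½mv² = ½(9)(6)² = 162.0 J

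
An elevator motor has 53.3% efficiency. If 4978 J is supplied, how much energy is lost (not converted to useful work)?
W_lost = W_in(1 − η) = 4978·(1 − 0.533) = 2325 J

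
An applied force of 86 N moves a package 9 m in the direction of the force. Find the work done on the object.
W = F·d = (86)(9) = 774.0 J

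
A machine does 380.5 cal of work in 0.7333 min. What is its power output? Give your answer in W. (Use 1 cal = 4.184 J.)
Convert to SI: W = 1592.01 J, t = 43.998 s
P = W/t = 1592.01/43.998 = 36.18 W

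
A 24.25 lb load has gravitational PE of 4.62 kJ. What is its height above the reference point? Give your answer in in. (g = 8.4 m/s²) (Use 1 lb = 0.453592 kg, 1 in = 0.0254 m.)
Convert to SI: m = 10.9996 kg, PE = 4620.0 J
h = PE/(mg) = 4620.0/(10.9996·8.4) = 50.0018 m = 1969 in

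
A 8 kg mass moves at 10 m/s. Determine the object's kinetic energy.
KE = ½mv² = ½(8)(10)² = 400.0 J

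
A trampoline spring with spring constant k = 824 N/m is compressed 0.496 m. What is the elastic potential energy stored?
PE = ½kx² = ½(824)(0.496)² = 101.4 J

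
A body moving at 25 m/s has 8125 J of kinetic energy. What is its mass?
m = 2·KE/v² = 2·8125/(25)² = 26.0 kg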